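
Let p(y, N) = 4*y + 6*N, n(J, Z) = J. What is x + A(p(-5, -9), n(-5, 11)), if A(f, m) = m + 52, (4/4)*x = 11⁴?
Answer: 14688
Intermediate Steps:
x = 14641 (x = 11⁴ = 14641)
A(f, m) = 52 + m
x + A(p(-5, -9), n(-5, 11)) = 14641 + (52 - 5) = 14641 + 47 = 14688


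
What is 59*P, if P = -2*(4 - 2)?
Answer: -236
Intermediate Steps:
P = -4 (P = -2*2 = -4)
59*P = 59*(-4) = -236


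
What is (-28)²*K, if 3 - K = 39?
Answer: -28224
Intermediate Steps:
K = -36 (K = 3 - 1*39 = 3 - 39 = -36)
(-28)²*K = (-28)²*(-36) = 784*(-36) = -28224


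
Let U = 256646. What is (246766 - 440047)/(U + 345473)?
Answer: -193281/602119 ≈ -0.32100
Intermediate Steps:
(246766 - 440047)/(U + 345473) = (246766 - 440047)/(256646 + 345473) = -193281/602119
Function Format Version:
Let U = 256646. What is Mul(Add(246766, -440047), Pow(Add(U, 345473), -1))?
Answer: Rational(-193281, 602119) ≈ -0.32100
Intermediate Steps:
Mul(Add(246766, -440047), Pow(Add(U, 345473), -1)) = Mul(Add(246766, -440047), Pow(Add(256646, 345473), -1)) = Mul(-193281, Pow(602119, -1)) = Mul(-193281, Rational(1, 602119)) = Rational(-193281, 602119)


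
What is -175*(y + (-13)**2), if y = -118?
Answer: -8925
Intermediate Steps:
-175*(y + (-13)**2) = -175*(-118 + (-13)**2) = -175*(-118 + 169) = -175*51 = -8925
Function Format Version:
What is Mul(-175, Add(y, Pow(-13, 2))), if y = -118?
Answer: -8925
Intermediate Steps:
Mul(-175, Add(y, Pow(-13, 2))) = Mul(-175, Add(-118, Pow(-13, 2))) = Mul(-175, Add(-118, 169)) = Mul(-175, 51) = -8925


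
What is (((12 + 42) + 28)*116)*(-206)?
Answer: -1959472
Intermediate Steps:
(((12 + 42) + 28)*116)*(-206) = ((54 + 28)*116)*(-206) = (82*116)*(-206) = 9512*(-206) = -1959472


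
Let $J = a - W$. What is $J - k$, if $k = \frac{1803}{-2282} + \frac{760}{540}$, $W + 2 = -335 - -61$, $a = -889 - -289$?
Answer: $- \frac{20000971}{61614} \approx -324.62$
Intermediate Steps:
$a = -600$ ($a = -889 + 289 = -600$)
$W = -276$ ($W = -2 - 274 = -276$)
$k = \frac{38035}{61614}$ ($k = 1803 \left(- \frac{1}{2282}\right) + 760 \cdot \frac{1}{540} = - \frac{1803}{2282} + \frac{38}{27} = \frac{38035}{61614} \approx 0.61731$)
$J = -324$ ($J = -600 - -276 = -600 + 276 = -324$)
$J - k = -324 - \frac{38035}{61614} = - \frac{20000971}{61614}$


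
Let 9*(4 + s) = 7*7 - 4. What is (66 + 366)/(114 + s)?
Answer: 432/115 ≈ 3.7565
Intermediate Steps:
s = 1 (s = -4 + (7*7 - 4)/9 = -4 + (49 - 4)/9 = -4 + (⅑)*45 = -4 + 5 = 1)
(66 + 366)/(114 + s) = (66 + 366)/(114 + 1) = 432/115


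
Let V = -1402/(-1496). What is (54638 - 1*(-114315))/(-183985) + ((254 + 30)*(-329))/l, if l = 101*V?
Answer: -12870697241433/13026321985 ≈ -988.05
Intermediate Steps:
V = 701/748 (V = -1402*(-1/1496) = 701/748 ≈ 0.93717)
l = 70801/748 (l = 101*(701/748) = 70801/748 ≈ 94.654)
(54638 - 1*(-114315))/(-183985) + ((254 + 30)*(-329))/l = (54638 - 1*(-114315))/(-183985) + ((254 + 30)*(-329))/(70801/748) = (54638 + 114315)*(-1/183985) + (284*(-329))*(748/70801) = 168953*(-1/183985) - 93436*748/70801 = -168953/183985 - 69890128/70801 = -12870697241433/13026321985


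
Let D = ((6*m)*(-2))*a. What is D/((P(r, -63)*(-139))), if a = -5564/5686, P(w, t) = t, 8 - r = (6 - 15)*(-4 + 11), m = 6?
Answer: 22256/2766239 ≈ 0.0080456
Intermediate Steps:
r = 71 (r = 8 - (6 - 15)*(-4 + 11) = 8 - (-9)*7 = 8 - 1*(-63) = 8 + 63 = 71)
a = -2782/2843 (a = -5564*1/5686 = -2782/2843 ≈ -0.97854)
D = 200304/2843 (D = ((6*6)*(-2))*(-2782/2843) = (36*(-2))*(-2782/2843) = -72*(-2782/2843) = 200304/2843 ≈ 70.455)
D/((P(r, -63)*(-139))) = 200304/(2843*((-63*(-139)))) = (200304/2843)/8757 = (200304/2843)*(1/8757) = 22256/2766239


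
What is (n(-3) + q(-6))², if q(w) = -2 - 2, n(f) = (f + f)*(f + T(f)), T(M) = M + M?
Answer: 2500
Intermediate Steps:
T(M) = 2*M
n(f) = 6*f² (n(f) = (f + f)*(f + 2*f) = (2*f)*(3*f) = 6*f²)
q(w) = -4
(n(-3) + q(-6))² = (6*(-3)² - 4)² = (6*9 - 4)² = (54 - 4)² = 50² = 2500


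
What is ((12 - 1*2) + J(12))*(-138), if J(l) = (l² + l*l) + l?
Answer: -42780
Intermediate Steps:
J(l) = l + 2*l² (J(l) = (l² + l²) + l = 2*l² + l = l + 2*l²)
((12 - 1*2) + J(12))*(-138) = ((12 - 1*2) + 12*(1 + 2*12))*(-138) = ((12 - 2) + 12*(1 + 24))*(-138) = (10 + 12*25)*(-138) = (10 + 300)*(-138) = 310*(-138) = -42780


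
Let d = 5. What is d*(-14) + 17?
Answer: -53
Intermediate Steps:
d*(-14) + 17 = 5*(-14) + 17 = -70 + 17 = -53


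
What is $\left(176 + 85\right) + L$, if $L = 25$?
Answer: $286$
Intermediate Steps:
$\left(176 + 85\right) + L = \left(176 + 85\right) + 25 = 261 + 25 = 286$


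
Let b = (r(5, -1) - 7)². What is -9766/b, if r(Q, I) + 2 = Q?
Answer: -4883/8 ≈ -610.38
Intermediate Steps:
r(Q, I) = -2 + Q
b = 16 (b = ((-2 + 5) - 7)² = (3 - 7)² = (-4)² = 16)
-9766/b = -9766/16 = -9766*1/16 = -4883/8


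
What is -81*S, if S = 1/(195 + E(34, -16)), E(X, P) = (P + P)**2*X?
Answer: -81/35011 ≈ -0.0023136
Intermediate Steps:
E(X, P) = 4*X*P**2 (E(X, P) = (2*P)**2*X = (4*P**2)*X = 4*X*P**2)
S = 1/35011 (S = 1/(195 + 4*34*(-16)**2) = 1/(195 + 4*34*256) = 1/(195 + 34816) = 1/35011 ≈ 2.8562e-5)
-81*S = -81*1/35011 = -81/35011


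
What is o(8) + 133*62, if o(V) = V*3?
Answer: 8270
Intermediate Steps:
o(V) = 3*V
o(8) + 133*62 = 3*8 + 133*62 = 24 + 8246 = 8270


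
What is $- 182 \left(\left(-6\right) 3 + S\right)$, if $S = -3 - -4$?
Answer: $3094$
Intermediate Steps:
$S = 1$ ($S = -3 + 4 = 1$)
$- 182 \left(\left(-6\right) 3 + S\right) = - 182 \left(\left(-6\right) 3 + 1\right) = - 182 \left(-18 + 1\right) = \left(-182\right) \left(-17\right) = 3094$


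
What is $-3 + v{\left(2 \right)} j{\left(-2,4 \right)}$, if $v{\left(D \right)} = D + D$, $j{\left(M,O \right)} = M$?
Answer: $-11$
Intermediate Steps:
$v{\left(D \right)} = 2 D$
$-3 + v{\left(2 \right)} j{\left(-2,4 \right)} = -3 + 2 \cdot 2 \left(-2\right) = -3 + 4 \left(-2\right) = -3 - 8 = -11$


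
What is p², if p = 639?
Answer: 408321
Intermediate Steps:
p² = 639² = 408321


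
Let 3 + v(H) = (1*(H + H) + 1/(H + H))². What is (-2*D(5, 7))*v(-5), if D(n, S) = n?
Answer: -9901/10 ≈ -990.10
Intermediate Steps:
v(H) = -3 + (1/(2*H) + 2*H)² (v(H) = -3 + (1*(H + H) + 1/(H + H))² = -3 + (1*(2*H) + 1/(2*H))² = -3 + (2*H + 1/(2*H))² = -3 + (1/(2*H) + 2*H)²)
(-2*D(5, 7))*v(-5) = (-2*5)*(-1 + 4*(-5)² + (¼)/(-5)²) = -10*(-1 + 4*25 + (¼)*(1/25)) = -10*(-1 + 100 + 1/100) = -10*9901/100 = -9901/10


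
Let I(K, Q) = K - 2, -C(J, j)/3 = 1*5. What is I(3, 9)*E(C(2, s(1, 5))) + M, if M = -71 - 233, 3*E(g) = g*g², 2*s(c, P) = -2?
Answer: -1429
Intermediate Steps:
s(c, P) = -1 (s(c, P) = (½)*(-2) = -1)
C(J, j) = -15 (C(J, j) = -3*5 = -15)
E(g) = g³/3 (E(g) = (g*g²)/3 = g³/3)
I(K, Q) = -2 + K
M = -304
I(3, 9)*E(C(2, s(1, 5))) + M = (-2 + 3)*((⅓)*(-15)³) - 304 = 1*((⅓)*(-3375)) - 304 = 1*(-1125) - 304 = -1125 - 304 = -1429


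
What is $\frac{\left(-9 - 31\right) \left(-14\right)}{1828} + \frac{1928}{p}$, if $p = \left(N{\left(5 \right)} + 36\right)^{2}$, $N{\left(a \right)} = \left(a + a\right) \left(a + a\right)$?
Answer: $\frac{433817}{1056584} \approx 0.41058$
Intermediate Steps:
$N{\left(a \right)} = 4 a^{2}$ ($N{\left(a \right)} = 2 a 2 a = 4 a^{2}$)
$p = 18496$ ($p = \left(4 \cdot 5^{2} + 36\right)^{2} = \left(4 \cdot 25 + 36\right)^{2} = \left(100 + 36\right)^{2} = 136^{2} = 18496$)
$\frac{\left(-9 - 31\right) \left(-14\right)}{1828} + \frac{1928}{p} = \frac{\left(-9 - 31\right) \left(-14\right)}{1828} + \frac{1928}{18496} = \left(-40\right) \left(-14\right) \frac{1}{1828} + 1928 \cdot \frac{1}{18496} = 560 \cdot \frac{1}{1828} + \frac{241}{2312} = \frac{140}{457} + \frac{241}{2312} = \frac{433817}{1056584}$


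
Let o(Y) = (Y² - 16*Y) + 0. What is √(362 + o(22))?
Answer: √494 ≈ 22.226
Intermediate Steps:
o(Y) = Y² - 16*Y
√(362 + o(22)) = √(362 + 22*(-16 + 22)) = √(362 + 22*6) = √(362 + 132) = √494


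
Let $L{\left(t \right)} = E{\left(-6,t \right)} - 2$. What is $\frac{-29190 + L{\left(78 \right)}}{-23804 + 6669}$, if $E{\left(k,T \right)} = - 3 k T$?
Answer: $\frac{27788}{17135} \approx 1.6217$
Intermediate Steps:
$E{\left(k,T \right)} = - 3 T k$
$L{\left(t \right)} = -2 + 18 t$ ($L{\left(t \right)} = \left(-3\right) t \left(-6\right) - 2 = 18 t - 2 = -2 + 18 t$)
$\frac{-29190 + L{\left(78 \right)}}{-23804 + 6669} = \frac{-29190 + \left(-2 + 18 \cdot 78\right)}{-23804 + 6669} = \frac{-29190 + \left(-2 + 1404\right)}{-17135} = \left(-29190 + 1402\right) \left(- \frac{1}{17135}\right) = \left(-27788\right) \left(- \frac{1}{17135}\right) = \frac{27788}{17135}$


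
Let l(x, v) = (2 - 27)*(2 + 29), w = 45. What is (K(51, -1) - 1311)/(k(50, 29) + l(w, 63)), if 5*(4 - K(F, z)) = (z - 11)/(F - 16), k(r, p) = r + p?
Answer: 228713/121800 ≈ 1.8778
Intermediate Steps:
k(r, p) = p + r
l(x, v) = -775 (l(x, v) = -25*31 = -775)
K(F, z) = 4 - (-11 + z)/(5*(-16 + F)) (K(F, z) = 4 - (z - 11)/(5*(F - 16)) = 4 - (-11 + z)/(5*(-16 + F)))
(K(51, -1) - 1311)/(k(50, 29) + l(w, 63)) = ((-309 - 1*(-1) + 20*51)/(5*(-16 + 51)) - 1311)/((29 + 50) - 775) = ((1/5)*(-309 + 1 + 1020)/35 - 1311)/(79 - 775) = ((1/5)*(1/35)*712 - 1311)/(-696) = (712/175 - 1311)*(-1/696) = -228713/175*(-1/696) = 228713/121800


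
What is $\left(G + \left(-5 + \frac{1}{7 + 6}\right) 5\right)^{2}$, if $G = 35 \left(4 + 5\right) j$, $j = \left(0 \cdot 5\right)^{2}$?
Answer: $\frac{102400}{169} \approx 605.92$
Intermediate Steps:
$j = 0$ ($j = 0^{2} = 0$)
$G = 0$ ($G = 35 \left(4 + 5\right) 0 = 35 \cdot 9 \cdot 0 = 35 \cdot 0 = 0$)
$\left(G + \left(-5 + \frac{1}{7 + 6}\right) 5\right)^{2} = \left(0 + \left(-5 + \frac{1}{7 + 6}\right) 5\right)^{2} = \left(0 + \left(-5 + \frac{1}{13}\right) 5\right)^{2} = \left(0 - \frac{320}{13}\right)^{2} = \left(- \frac{320}{13}\right)^{2} = \frac{102400}{169}$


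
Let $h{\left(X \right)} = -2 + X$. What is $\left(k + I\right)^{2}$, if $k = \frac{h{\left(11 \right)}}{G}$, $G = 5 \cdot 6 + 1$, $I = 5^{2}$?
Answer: $\frac{614656}{961} \approx 639.6$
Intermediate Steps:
$I = 25$
$G = 31$ ($G = 30 + 1 = 31$)
$k = \frac{9}{31}$ ($k = \frac{-2 + 11}{31} = 9 \cdot \frac{1}{31} = \frac{9}{31} \approx 0.29032$)
$\left(k + I\right)^{2} = \left(\frac{9}{31} + 25\right)^{2} = \left(\frac{784}{31}\right)^{2} = \frac{614656}{961}$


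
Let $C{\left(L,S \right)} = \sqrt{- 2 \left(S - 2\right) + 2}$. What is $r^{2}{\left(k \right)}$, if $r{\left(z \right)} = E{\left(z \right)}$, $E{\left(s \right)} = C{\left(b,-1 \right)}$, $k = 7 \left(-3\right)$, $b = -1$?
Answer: $8$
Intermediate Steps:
$C{\left(L,S \right)} = \sqrt{6 - 2 S}$ ($C{\left(L,S \right)} = \sqrt{- 2 \left(-2 + S\right) + 2} = \sqrt{\left(4 - 2 S\right) + 2} = \sqrt{6 - 2 S}$)
$k = -21$
$E{\left(s \right)} = 2 \sqrt{2}$ ($E{\left(s \right)} = \sqrt{6 - -2} = \sqrt{6 + 2} = \sqrt{8} = 2 \sqrt{2}$)
$r{\left(z \right)} = 2 \sqrt{2}$
$r^{2}{\left(k \right)} = \left(2 \sqrt{2}\right)^{2} = 8$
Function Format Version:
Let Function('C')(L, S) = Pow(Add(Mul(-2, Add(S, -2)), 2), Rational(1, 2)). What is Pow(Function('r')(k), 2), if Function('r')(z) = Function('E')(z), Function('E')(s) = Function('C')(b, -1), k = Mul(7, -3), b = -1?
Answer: 8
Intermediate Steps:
Function('C')(L, S) = Pow(Add(6, Mul(-2, S)), Rational(1, 2)) (Function('C')(L, S) = Pow(Add(Mul(-2, Add(-2, S)), 2), Rational(1, 2)) = Pow(Add(Add(4, Mul(-2, S)), 2), Rational(1, 2)) = Pow(Add(6, Mul(-2, S)), Rational(1, 2)))
k = -21
Function('E')(s) = Mul(2, Pow(2, Rational(1, 2))) (Function('E')(s) = Pow(Add(6, Mul(-2, -1)), Rational(1, 2)) = Pow(Add(6, 2), Rational(1, 2)) = Pow(8, Rational(1, 2)) = Mul(2, Pow(2, Rational(1, 2))))
Function('r')(z) = Mul(2, Pow(2, Rational(1, 2)))
Pow(Function('r')(k), 2) = Pow(Mul(2, Pow(2, Rational(1, 2))), 2) = 8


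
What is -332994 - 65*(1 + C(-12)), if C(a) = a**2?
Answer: -342419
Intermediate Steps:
-332994 - 65*(1 + C(-12)) = -332994 - 65*(1 + (-12)**2) = -332994 - 65*(1 + 144) = -332994 - 65*145 = -332994 - 1*9425 = -332994 - 9425 = -342419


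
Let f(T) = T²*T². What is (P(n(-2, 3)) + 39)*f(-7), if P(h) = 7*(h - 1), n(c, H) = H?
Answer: 127253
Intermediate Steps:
f(T) = T⁴
P(h) = -7 + 7*h (P(h) = 7*(-1 + h) = -7 + 7*h)
(P(n(-2, 3)) + 39)*f(-7) = ((-7 + 7*3) + 39)*(-7)⁴ = ((-7 + 21) + 39)*2401 = (14 + 39)*2401 = 53*2401 = 127253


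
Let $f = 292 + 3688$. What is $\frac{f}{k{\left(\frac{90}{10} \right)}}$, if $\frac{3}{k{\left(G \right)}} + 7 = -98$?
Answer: $-139300$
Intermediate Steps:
$k{\left(G \right)} = - \frac{1}{35}$ ($k{\left(G \right)} = \frac{3}{-7 - 98} = \frac{3}{-105} = 3 \left(- \frac{1}{105}\right) = - \frac{1}{35}$)
$f = 3980$
$\frac{f}{k{\left(\frac{90}{10} \right)}} = \frac{3980}{- \frac{1}{35}} = 3980 \left(-35\right) = -139300$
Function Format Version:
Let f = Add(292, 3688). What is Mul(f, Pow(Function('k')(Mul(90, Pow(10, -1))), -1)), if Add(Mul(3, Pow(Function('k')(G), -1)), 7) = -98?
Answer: -139300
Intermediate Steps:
Function('k')(G) = Rational(-1, 35) (Function('k')(G) = Mul(3, Pow(Add(-7, -98), -1)) = Mul(3, Pow(-105, -1)) = Mul(3, Rational(-1, 105)) = Rational(-1, 35))
f = 3980
Mul(f, Pow(Function('k')(Mul(90, Pow(10, -1))), -1)) = Mul(3980, Pow(Rational(-1, 35), -1)) = Mul(3980, -35) = -139300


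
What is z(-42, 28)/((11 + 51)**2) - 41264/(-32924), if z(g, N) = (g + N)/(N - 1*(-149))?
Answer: 3509383687/2800136814 ≈ 1.2533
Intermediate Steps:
z(g, N) = (N + g)/(149 + N) (z(g, N) = (N + g)/(N + 149) = (N + g)/(149 + N))
z(-42, 28)/((11 + 51)**2) - 41264/(-32924) = ((28 - 42)/(149 + 28))/((11 + 51)**2) - 41264/(-32924) = (-14/177)/(62**2) - 41264*(-1/32924) = ((1/177)*(-14))/3844 + 10316/8231 = -14/177*1/3844 + 10316/8231 = -7/340194 + 10316/8231 = 3509383687/2800136814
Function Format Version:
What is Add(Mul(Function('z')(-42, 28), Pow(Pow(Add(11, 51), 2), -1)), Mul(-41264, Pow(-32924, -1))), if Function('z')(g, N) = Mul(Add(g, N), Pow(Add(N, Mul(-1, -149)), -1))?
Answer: Rational(3509383687, 2800136814) ≈ 1.2533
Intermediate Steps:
Function('z')(g, N) = Mul(Pow(Add(149, N), -1), Add(N, g)) (Function('z')(g, N) = Mul(Add(N, g), Pow(Add(N, 149), -1)) = Mul(Add(N, g), Pow(Add(149, N), -1)) = Mul(Pow(Add(149, N), -1), Add(N, g)))
Add(Mul(Function('z')(-42, 28), Pow(Pow(Add(11, 51), 2), -1)), Mul(-41264, Pow(-32924, -1))) = Add(Mul(Mul(Pow(Add(149, 28), -1), Add(28, -42)), Pow(Pow(Add(11, 51), 2), -1)), Mul(-41264, Pow(-32924, -1))) = Add(Mul(Mul(Pow(177, -1), -14), Pow(Pow(62, 2), -1)), Mul(-41264, Rational(-1, 32924))) = Add(Mul(Mul(Rational(1, 177), -14), Pow(3844, -1)), Rational(10316, 8231)) = Add(Mul(Rational(-14, 177), Rational(1, 3844)), Rational(10316, 8231)) = Add(Rational(-7, 340194), Rational(10316, 8231)) = Rational(3509383687, 2800136814)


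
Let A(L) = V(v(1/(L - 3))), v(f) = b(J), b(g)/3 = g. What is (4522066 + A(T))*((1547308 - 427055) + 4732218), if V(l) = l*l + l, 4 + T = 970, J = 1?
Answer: 26465330354738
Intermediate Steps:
b(g) = 3*g
v(f) = 3 (v(f) = 3*1 = 3)
T = 966 (T = -4 + 970 = 966)
V(l) = l + l² (V(l) = l² + l = l + l²)
A(L) = 12 (A(L) = 3*(1 + 3) = 3*4 = 12)
(4522066 + A(T))*((1547308 - 427055) + 4732218) = (4522066 + 12)*((1547308 - 427055) + 4732218) = 4522078*(1120253 + 4732218) = 4522078*5852471 = 26465330354738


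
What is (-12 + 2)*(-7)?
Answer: 70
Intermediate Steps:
(-12 + 2)*(-7) = -10*(-7) = 70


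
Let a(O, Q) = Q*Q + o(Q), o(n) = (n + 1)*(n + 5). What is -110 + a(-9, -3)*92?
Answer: 350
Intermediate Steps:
o(n) = (1 + n)*(5 + n)
a(O, Q) = 5 + 2*Q**2 + 6*Q (a(O, Q) = Q*Q + (5 + Q**2 + 6*Q) = Q**2 + (5 + Q**2 + 6*Q) = 5 + 2*Q**2 + 6*Q)
-110 + a(-9, -3)*92 = -110 + (5 + 2*(-3)**2 + 6*(-3))*92 = -110 + (5 + 2*9 - 18)*92 = -110 + (5 + 18 - 18)*92 = -110 + 5*92 = -110 + 460 = 350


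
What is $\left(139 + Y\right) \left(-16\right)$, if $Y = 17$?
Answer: $-2496$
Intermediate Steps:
$\left(139 + Y\right) \left(-16\right) = \left(139 + 17\right) \left(-16\right) = 156 \left(-16\right) = -2496$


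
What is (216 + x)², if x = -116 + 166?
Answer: 70756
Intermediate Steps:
x = 50
(216 + x)² = (216 + 50)² = 266² = 70756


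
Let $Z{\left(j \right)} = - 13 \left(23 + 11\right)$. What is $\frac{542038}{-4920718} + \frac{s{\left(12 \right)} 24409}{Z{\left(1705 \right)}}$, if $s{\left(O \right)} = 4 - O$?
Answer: $\frac{14127042125}{31984667} \approx 441.68$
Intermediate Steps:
$Z{\left(j \right)} = -442$ ($Z{\left(j \right)} = \left(-13\right) 34 = -442$)
$\frac{542038}{-4920718} + \frac{s{\left(12 \right)} 24409}{Z{\left(1705 \right)}} = \frac{542038}{-4920718} + \frac{\left(4 - 12\right) 24409}{-442} = 542038 \left(- \frac{1}{4920718}\right) + \left(4 - 12\right) 24409 \left(- \frac{1}{442}\right) = - \frac{271019}{2460359} + \left(-8\right) 24409 \left(- \frac{1}{442}\right) = - \frac{271019}{2460359} - - \frac{97636}{221} = - \frac{271019}{2460359} + \frac{97636}{221} = \frac{14127042125}{31984667}$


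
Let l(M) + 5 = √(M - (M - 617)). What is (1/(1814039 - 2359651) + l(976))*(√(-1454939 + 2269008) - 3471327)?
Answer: (2728061 - 545612*√617)*(3471327 - √814069)/545612 ≈ -6.8851e+7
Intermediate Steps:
l(M) = -5 + √617 (l(M) = -5 + √(M - (M - 617)) = -5 + √(M - (-617 + M)) = -5 + √(M + (617 - M)) = -5 + √617)
(1/(1814039 - 2359651) + l(976))*(√(-1454939 + 2269008) - 3471327) = (1/(1814039 - 2359651) + (-5 + √617))*(√(-1454939 + 2269008) - 3471327) = (1/(-545612) + (-5 + √617))*(√814069 - 3471327) = (-1/545612 + (-5 + √617))*(-3471327 + √814069) = (-2728061/545612 + √617)*(-3471327 + √814069) = (-3471327 + √814069)*(-2728061/545612 + √617)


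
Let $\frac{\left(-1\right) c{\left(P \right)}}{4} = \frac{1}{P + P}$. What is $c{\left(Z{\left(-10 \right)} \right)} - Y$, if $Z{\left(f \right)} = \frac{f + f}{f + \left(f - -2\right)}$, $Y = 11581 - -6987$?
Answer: $- \frac{92849}{5} \approx -18570.0$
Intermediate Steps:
$Y = 18568$ ($Y = 11581 + 6987 = 18568$)
$Z{\left(f \right)} = \frac{2 f}{2 + 2 f}$ ($Z{\left(f \right)} = \frac{2 f}{f + \left(f + 2\right)} = \frac{2 f}{f + \left(2 + f\right)} = \frac{2 f}{2 + 2 f}$)
$c{\left(P \right)} = - \frac{2}{P}$ ($c{\left(P \right)} = - \frac{4}{P + P} = - \frac{4}{2 P} = - 4 \frac{1}{2 P} = - \frac{2}{P}$)
$c{\left(Z{\left(-10 \right)} \right)} - Y = - \frac{2}{\left(-10\right) \frac{1}{1 - 10}} - 18568 = - \frac{2}{\left(-10\right) \frac{1}{-9}} - 18568 = - \frac{2}{\left(-10\right) \left(- \frac{1}{9}\right)} - 18568 = - \frac{2}{\frac{10}{9}} - 18568 = \left(-2\right) \frac{9}{10} - 18568 = - \frac{9}{5} - 18568 = - \frac{92849}{5}$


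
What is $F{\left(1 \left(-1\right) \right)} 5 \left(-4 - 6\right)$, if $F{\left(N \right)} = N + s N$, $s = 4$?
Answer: $250$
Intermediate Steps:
$F{\left(N \right)} = 5 N$ ($F{\left(N \right)} = N + 4 N = 5 N$)
$F{\left(1 \left(-1\right) \right)} 5 \left(-4 - 6\right) = 5 \cdot 1 \left(-1\right) 5 \left(-4 - 6\right) = 5 \left(-1\right) 5 \left(-4 - 6\right) = \left(-5\right) 5 \left(-10\right) = \left(-25\right) \left(-10\right) = 250$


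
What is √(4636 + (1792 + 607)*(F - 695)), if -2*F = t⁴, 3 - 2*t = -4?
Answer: I*√117930814/8 ≈ 1357.4*I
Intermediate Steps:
t = 7/2 (t = 3/2 - ½*(-4) = 3/2 + 2 = 7/2 ≈ 3.5000)
F = -2401/32 (F = -(7/2)⁴/2 = -½*2401/16 = -2401/32 ≈ -75.031)
√(4636 + (1792 + 607)*(F - 695)) = √(4636 + (1792 + 607)*(-2401/32 - 695)) = √(4636 + 2399*(-24641/32)) = √(4636 - 59113759/32) = √(-58965407/32) = I*√117930814/8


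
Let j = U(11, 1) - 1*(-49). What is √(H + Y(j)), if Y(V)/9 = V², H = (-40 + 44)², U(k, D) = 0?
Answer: 5*√865 ≈ 147.05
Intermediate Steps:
j = 49 (j = 0 - 1*(-49) = 0 + 49 = 49)
H = 16 (H = 4² = 16)
Y(V) = 9*V²
√(H + Y(j)) = √(16 + 9*49²) = √(16 + 9*2401) = √(16 + 21609) = √21625 = 5*√865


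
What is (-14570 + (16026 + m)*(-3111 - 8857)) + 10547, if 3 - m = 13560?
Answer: -29553015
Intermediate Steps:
m = -13557 (m = 3 - 1*13560 = 3 - 13560 = -13557)
(-14570 + (16026 + m)*(-3111 - 8857)) + 10547 = (-14570 + (16026 - 13557)*(-3111 - 8857)) + 10547 = (-14570 + 2469*(-11968)) + 10547 = (-14570 - 29548992) + 10547 = -29563562 + 10547 = -29553015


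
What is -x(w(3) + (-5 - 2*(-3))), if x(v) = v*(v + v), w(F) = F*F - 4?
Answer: -72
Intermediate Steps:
w(F) = -4 + F**2 (w(F) = F**2 - 4 = -4 + F**2)
x(v) = 2*v**2 (x(v) = v*(2*v) = 2*v**2)
-x(w(3) + (-5 - 2*(-3))) = -2*((-4 + 3**2) + (-5 - 2*(-3)))**2 = -2*((-4 + 9) + (-5 + 6))**2 = -2*(5 + 1)**2 = -2*6**2 = -2*36 = -1*72 = -72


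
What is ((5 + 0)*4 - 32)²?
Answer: 144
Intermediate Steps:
((5 + 0)*4 - 32)² = (5*4 - 32)² = (20 - 32)² = (-12)² = 144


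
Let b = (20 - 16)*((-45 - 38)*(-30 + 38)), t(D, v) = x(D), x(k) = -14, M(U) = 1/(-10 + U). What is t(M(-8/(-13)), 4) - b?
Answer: 2642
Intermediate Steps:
t(D, v) = -14
b = -2656 (b = 4*(-83*8) = 4*(-664) = -2656)
t(M(-8/(-13)), 4) - b = -14 - 1*(-2656) = -14 + 2656 = 2642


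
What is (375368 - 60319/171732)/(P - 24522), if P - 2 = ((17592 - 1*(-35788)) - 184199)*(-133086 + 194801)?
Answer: -64462637057/1386481582939860 ≈ -4.6494e-5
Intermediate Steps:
P = -8073494583 (P = 2 + ((17592 - 1*(-35788)) - 184199)*(-133086 + 194801) = 2 + ((17592 + 35788) - 184199)*61715 = 2 + (53380 - 184199)*61715 = 2 - 130819*61715 = 2 - 8073494585 = -8073494583)
(375368 - 60319/171732)/(P - 24522) = (375368 - 60319/171732)/(-8073494583 - 24522) = (375368 - 60319*1/171732)/(-8073519105) = (375368 - 60319/171732)*(-1/8073519105) = (64462637057/171732)*(-1/8073519105) = -64462637057/1386481582939860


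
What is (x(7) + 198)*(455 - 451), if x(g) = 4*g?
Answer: 904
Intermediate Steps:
(x(7) + 198)*(455 - 451) = (4*7 + 198)*(455 - 451) = (28 + 198)*4 = 226*4 = 904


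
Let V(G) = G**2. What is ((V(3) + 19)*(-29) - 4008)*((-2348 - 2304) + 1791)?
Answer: 13790020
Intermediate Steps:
((V(3) + 19)*(-29) - 4008)*((-2348 - 2304) + 1791) = ((3**2 + 19)*(-29) - 4008)*((-2348 - 2304) + 1791) = ((9 + 19)*(-29) - 4008)*(-4652 + 1791) = (28*(-29) - 4008)*(-2861) = (-812 - 4008)*(-2861) = -4820*(-2861) = 13790020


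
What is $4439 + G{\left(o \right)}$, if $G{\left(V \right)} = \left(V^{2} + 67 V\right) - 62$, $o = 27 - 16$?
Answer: $5235$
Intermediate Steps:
$o = 11$ ($o = 27 - 16 = 11$)
$G{\left(V \right)} = -62 + V^{2} + 67 V$
$4439 + G{\left(o \right)} = 4439 + \left(-62 + 11^{2} + 67 \cdot 11\right) = 4439 + \left(-62 + 121 + 737\right) = 4439 + 796 = 5235$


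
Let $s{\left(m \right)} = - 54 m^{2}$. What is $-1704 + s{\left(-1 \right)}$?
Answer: $-1758$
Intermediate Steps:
$-1704 + s{\left(-1 \right)} = -1704 - 54 \left(-1\right)^{2} = -1704 - 54 = -1758$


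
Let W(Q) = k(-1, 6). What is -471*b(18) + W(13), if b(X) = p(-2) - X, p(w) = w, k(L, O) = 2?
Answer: 9422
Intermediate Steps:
W(Q) = 2
b(X) = -2 - X
-471*b(18) + W(13) = -471*(-2 - 1*18) + 2 = -471*(-2 - 18) + 2 = -471*(-20) + 2 = 9420 + 2 = 9422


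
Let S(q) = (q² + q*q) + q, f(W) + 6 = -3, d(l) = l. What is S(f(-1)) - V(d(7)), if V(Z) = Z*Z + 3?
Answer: 101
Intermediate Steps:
f(W) = -9 (f(W) = -6 - 3 = -9)
S(q) = q + 2*q² (S(q) = (q² + q²) + q = 2*q² + q = q + 2*q²)
V(Z) = 3 + Z² (V(Z) = Z² + 3 = 3 + Z²)
S(f(-1)) - V(d(7)) = -9*(1 + 2*(-9)) - (3 + 7²) = -9*(1 - 18) - (3 + 49) = -9*(-17) - 1*52 = 153 - 52 = 101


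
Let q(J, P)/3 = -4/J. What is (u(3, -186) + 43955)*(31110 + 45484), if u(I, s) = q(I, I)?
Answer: 3366382894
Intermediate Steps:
q(J, P) = -12/J (q(J, P) = 3*(-4/J) = -12/J)
u(I, s) = -12/I
(u(3, -186) + 43955)*(31110 + 45484) = (-12/3 + 43955)*(31110 + 45484) = (-12*⅓ + 43955)*76594 = (-4 + 43955)*76594 = 43951*76594 = 3366382894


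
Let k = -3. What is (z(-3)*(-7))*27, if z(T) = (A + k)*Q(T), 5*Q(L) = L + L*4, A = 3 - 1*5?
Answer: -2835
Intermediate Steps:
A = -2 (A = 3 - 5 = -2)
Q(L) = L (Q(L) = (L + L*4)/5 = (L + 4*L)/5 = (5*L)/5 = L)
z(T) = -5*T (z(T) = (-2 - 3)*T = -5*T)
(z(-3)*(-7))*27 = (-5*(-3)*(-7))*27 = (15*(-7))*27 = -105*27 = -2835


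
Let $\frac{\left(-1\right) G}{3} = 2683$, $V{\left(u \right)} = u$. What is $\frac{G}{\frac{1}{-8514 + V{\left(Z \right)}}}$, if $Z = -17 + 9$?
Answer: $68593578$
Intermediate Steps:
$Z = -8$
$G = -8049$ ($G = \left(-3\right) 2683 = -8049$)
$\frac{G}{\frac{1}{-8514 + V{\left(Z \right)}}} = - \frac{8049}{\frac{1}{-8514 - 8}} = - \frac{8049}{\frac{1}{-8522}} = - \frac{8049}{- \frac{1}{8522}} = \left(-8049\right) \left(-8522\right) = 68593578$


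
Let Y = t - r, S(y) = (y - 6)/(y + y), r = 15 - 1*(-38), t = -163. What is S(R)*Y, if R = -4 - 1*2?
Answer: -216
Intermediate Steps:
R = -6 (R = -4 - 2 = -6)
r = 53 (r = 15 + 38 = 53)
S(y) = (-6 + y)/(2*y) (S(y) = (-6 + y)/((2*y)) = (-6 + y)*(1/(2*y)) = (-6 + y)/(2*y))
Y = -216 (Y = -163 - 1*53 = -163 - 53 = -216)
S(R)*Y = ((½)*(-6 - 6)/(-6))*(-216) = ((½)*(-⅙)*(-12))*(-216) = 1*(-216) = -216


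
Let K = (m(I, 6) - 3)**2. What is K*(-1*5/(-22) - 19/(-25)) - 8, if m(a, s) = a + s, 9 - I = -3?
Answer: 4711/22 ≈ 214.14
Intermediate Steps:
I = 12 (I = 9 - 1*(-3) = 9 + 3 = 12)
K = 225 (K = ((12 + 6) - 3)**2 = (18 - 3)**2 = 15**2 = 225)
K*(-1*5/(-22) - 19/(-25)) - 8 = 225*(-1*5/(-22) - 19/(-25)) - 8 = 225*(-5*(-1/22) - 19*(-1/25)) - 8 = 225*(5/22 + 19/25) - 8 = 225*(543/550) - 8 = 4887/22 - 8 = 4711/22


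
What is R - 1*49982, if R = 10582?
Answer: -39400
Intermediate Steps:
R - 1*49982 = 10582 - 1*49982 = 10582 - 49982 = -39400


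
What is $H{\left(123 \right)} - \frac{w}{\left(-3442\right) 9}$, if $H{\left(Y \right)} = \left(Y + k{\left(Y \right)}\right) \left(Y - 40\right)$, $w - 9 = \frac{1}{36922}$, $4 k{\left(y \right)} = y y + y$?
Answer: $\frac{373655841312907}{1143769716} \approx 3.2669 \cdot 10^{5}$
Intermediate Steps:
$k{\left(y \right)} = \frac{y}{4} + \frac{y^{2}}{4}$ ($k{\left(y \right)} = \frac{y y + y}{4} = \frac{y^{2} + y}{4} = \frac{y + y^{2}}{4} = \frac{y}{4} + \frac{y^{2}}{4}$)
$w = \frac{332299}{36922}$ ($w = 9 + \frac{1}{36922} = \frac{332299}{36922} \approx 9.0$)
$H{\left(Y \right)} = \left(-40 + Y\right) \left(Y + \frac{Y \left(1 + Y\right)}{4}\right)$ ($H{\left(Y \right)} = \left(Y + \frac{Y \left(1 + Y\right)}{4}\right) \left(Y - 40\right) = \left(Y + \frac{Y \left(1 + Y\right)}{4}\right) \left(-40 + Y\right) = \left(-40 + Y\right) \left(Y + \frac{Y \left(1 + Y\right)}{4}\right)$)
$H{\left(123 \right)} - \frac{w}{\left(-3442\right) 9} = \frac{1}{4} \cdot 123 \left(-200 + 123^{2} - 4305\right) - \frac{332299}{36922 \left(\left(-3442\right) 9\right)} = \frac{1}{4} \cdot 123 \left(-200 + 15129 - 4305\right) - \frac{332299}{36922 \left(-30978\right)} = \frac{1}{4} \cdot 123 \cdot 10624 - \frac{332299}{36922} \left(- \frac{1}{30978}\right) = 326688 - - \frac{332299}{1143769716} = 326688 + \frac{332299}{1143769716} = \frac{373655841312907}{1143769716}$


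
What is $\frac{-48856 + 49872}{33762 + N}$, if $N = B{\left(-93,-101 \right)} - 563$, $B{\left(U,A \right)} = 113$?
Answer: $\frac{127}{4164} \approx 0.0305$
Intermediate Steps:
$N = -450$ ($N = 113 - 563 = -450$)
$\frac{-48856 + 49872}{33762 + N} = \frac{-48856 + 49872}{33762 - 450} = \frac{1016}{33312} = 1016 \cdot \frac{1}{33312} = \frac{127}{4164}$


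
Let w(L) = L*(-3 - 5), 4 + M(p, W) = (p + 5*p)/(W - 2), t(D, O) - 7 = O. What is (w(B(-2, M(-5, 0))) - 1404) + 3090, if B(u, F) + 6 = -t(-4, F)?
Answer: 1878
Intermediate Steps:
t(D, O) = 7 + O
M(p, W) = -4 + 6*p/(-2 + W) (M(p, W) = -4 + (p + 5*p)/(W - 2) = -4 + (6*p)/(-2 + W) = -4 + 6*p/(-2 + W))
B(u, F) = -13 - F (B(u, F) = -6 - (7 + F) = -6 + (-7 - F) = -13 - F)
w(L) = -8*L (w(L) = L*(-8) = -8*L)
(w(B(-2, M(-5, 0))) - 1404) + 3090 = (-8*(-13 - 2*(4 - 2*0 + 3*(-5))/(-2 + 0)) - 1404) + 3090 = (-8*(-13 - 2*(4 + 0 - 15)/(-2)) - 1404) + 3090 = (-8*(-13 - 2*(-1)*(-11)/2) - 1404) + 3090 = (-8*(-13 - 1*11) - 1404) + 3090 = (-8*(-13 - 11) - 1404) + 3090 = (-8*(-24) - 1404) + 3090 = (192 - 1404) + 3090 = -1212 + 3090 = 1878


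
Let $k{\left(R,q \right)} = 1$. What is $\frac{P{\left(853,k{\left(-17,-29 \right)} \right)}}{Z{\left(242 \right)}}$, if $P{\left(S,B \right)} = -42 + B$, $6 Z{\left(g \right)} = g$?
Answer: $- \frac{123}{121} \approx -1.0165$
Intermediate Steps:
$Z{\left(g \right)} = \frac{g}{6}$
$\frac{P{\left(853,k{\left(-17,-29 \right)} \right)}}{Z{\left(242 \right)}} = \frac{-42 + 1}{\frac{1}{6} \cdot 242} = - \frac{41}{\frac{121}{3}} = \left(-41\right) \frac{3}{121} = - \frac{123}{121}$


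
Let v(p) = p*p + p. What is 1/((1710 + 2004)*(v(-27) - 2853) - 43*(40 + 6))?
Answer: -1/7990792 ≈ -1.2514e-7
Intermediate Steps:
v(p) = p + p**2 (v(p) = p**2 + p = p + p**2)
1/((1710 + 2004)*(v(-27) - 2853) - 43*(40 + 6)) = 1/((1710 + 2004)*(-27*(1 - 27) - 2853) - 43*(40 + 6)) = 1/(3714*(-27*(-26) - 2853) - 43*46) = 1/(3714*(702 - 2853) - 1978) = 1/(3714*(-2151) - 1978) = 1/(-7988814 - 1978) = 1/(-7990792) = -1/7990792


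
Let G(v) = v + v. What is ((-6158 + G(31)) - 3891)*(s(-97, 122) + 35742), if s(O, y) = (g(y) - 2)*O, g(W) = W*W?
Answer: 14059818444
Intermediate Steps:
G(v) = 2*v
g(W) = W**2
s(O, y) = O*(-2 + y**2) (s(O, y) = (y**2 - 2)*O = (-2 + y**2)*O = O*(-2 + y**2))
((-6158 + G(31)) - 3891)*(s(-97, 122) + 35742) = ((-6158 + 2*31) - 3891)*(-97*(-2 + 122**2) + 35742) = ((-6158 + 62) - 3891)*(-97*(-2 + 14884) + 35742) = (-6096 - 3891)*(-97*14882 + 35742) = -9987*(-1443554 + 35742) = -9987*(-1407812) = 14059818444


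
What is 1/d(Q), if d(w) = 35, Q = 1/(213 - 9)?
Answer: 1/35 ≈ 0.028571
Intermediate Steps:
Q = 1/204 ≈ 0.0049020
1/d(Q) = 1/35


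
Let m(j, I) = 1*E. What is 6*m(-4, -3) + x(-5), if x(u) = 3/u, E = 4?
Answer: 117/5 ≈ 23.400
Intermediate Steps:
m(j, I) = 4 (m(j, I) = 1*4 = 4)
6*m(-4, -3) + x(-5) = 6*4 + 3/(-5) = 24 + 3*(-1/5) = 24 - 3/5 = 117/5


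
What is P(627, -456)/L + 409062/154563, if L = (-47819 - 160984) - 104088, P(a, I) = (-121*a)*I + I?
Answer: -579899899134/5373485737 ≈ -107.92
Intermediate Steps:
P(a, I) = I - 121*I*a (P(a, I) = -121*I*a + I = I - 121*I*a)
L = -312891 (L = -208803 - 104088 = -312891)
P(627, -456)/L + 409062/154563 = -456*(1 - 121*627)/(-312891) + 409062/154563 = -456*(1 - 75867)*(-1/312891) + 409062*(1/154563) = -456*(-75866)*(-1/312891) + 136354/51521 = 34594896*(-1/312891) + 136354/51521 = -11531632/104297 + 136354/51521 = -579899899134/5373485737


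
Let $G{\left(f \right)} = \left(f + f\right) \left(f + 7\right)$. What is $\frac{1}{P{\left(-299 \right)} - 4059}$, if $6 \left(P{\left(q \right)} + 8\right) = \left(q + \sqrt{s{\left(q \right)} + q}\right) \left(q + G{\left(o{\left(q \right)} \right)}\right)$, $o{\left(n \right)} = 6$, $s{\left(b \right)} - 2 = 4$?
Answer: $\frac{18355}{57149597} + \frac{143 i \sqrt{293}}{57149597} \approx 0.00032117 + 4.2831 \cdot 10^{-5} i$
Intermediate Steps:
$s{\left(b \right)} = 6$ ($s{\left(b \right)} = 2 + 4 = 6$)
$G{\left(f \right)} = 2 f \left(7 + f\right)$
$P{\left(q \right)} = -8 + \frac{\left(156 + q\right) \left(q + \sqrt{6 + q}\right)}{6}$ ($P{\left(q \right)} = -8 + \frac{\left(q + \sqrt{6 + q}\right) \left(q + 2 \cdot 6 \left(7 + 6\right)\right)}{6} = -8 + \frac{\left(q + \sqrt{6 + q}\right) \left(q + 2 \cdot 6 \cdot 13\right)}{6} = -8 + \frac{\left(q + \sqrt{6 + q}\right) \left(q + 156\right)}{6} = -8 + \frac{\left(q + \sqrt{6 + q}\right) \left(156 + q\right)}{6} = -8 + \frac{\left(156 + q\right) \left(q + \sqrt{6 + q}\right)}{6}$)
$\frac{1}{P{\left(-299 \right)} - 4059} = \frac{1}{\left(-8 + 26 \left(-299\right) + 26 \sqrt{6 - 299} + \frac{\left(-299\right)^{2}}{6} + \frac{1}{6} \left(-299\right) \sqrt{6 - 299}\right) - 4059} = \frac{1}{\left(-8 - 7774 + 26 \sqrt{-293} + \frac{1}{6} \cdot 89401 + \frac{1}{6} \left(-299\right) \sqrt{-293}\right) - 4059} = \frac{1}{\left(-8 - 7774 + 26 i \sqrt{293} + \frac{89401}{6} + \frac{1}{6} \left(-299\right) i \sqrt{293}\right) - 4059} = \frac{1}{\left(-8 - 7774 + 26 i \sqrt{293} + \frac{89401}{6} - \frac{299 i \sqrt{293}}{6}\right) - 4059} = \frac{1}{\left(\frac{42709}{6} - \frac{143 i \sqrt{293}}{6}\right) - 4059} = \frac{1}{\frac{18355}{6} - \frac{143 i \sqrt{293}}{6}}$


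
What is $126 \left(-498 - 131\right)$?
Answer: $-79254$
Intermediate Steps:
$126 \left(-498 - 131\right) = 126 \left(-629\right) = -79254$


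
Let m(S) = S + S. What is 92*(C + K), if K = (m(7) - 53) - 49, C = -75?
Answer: -14996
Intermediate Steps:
m(S) = 2*S
K = -88 (K = (2*7 - 53) - 49 = (14 - 53) - 49 = -39 - 49 = -88)
92*(C + K) = 92*(-75 - 88) = 92*(-163) = -14996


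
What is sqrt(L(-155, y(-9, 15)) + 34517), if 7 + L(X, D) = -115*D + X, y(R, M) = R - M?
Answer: sqrt(37115) ≈ 192.65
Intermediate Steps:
L(X, D) = -7 + X - 115*D (L(X, D) = -7 + (-115*D + X) = -7 + (X - 115*D) = -7 + X - 115*D)
sqrt(L(-155, y(-9, 15)) + 34517) = sqrt((-7 - 155 - 115*(-9 - 1*15)) + 34517) = sqrt((-7 - 155 - 115*(-9 - 15)) + 34517) = sqrt((-7 - 155 - 115*(-24)) + 34517) = sqrt((-7 - 155 + 2760) + 34517) = sqrt(2598 + 34517) = sqrt(37115)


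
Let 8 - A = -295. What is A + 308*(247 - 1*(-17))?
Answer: 81615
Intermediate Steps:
A = 303 (A = 8 - 1*(-295) = 8 + 295 = 303)
A + 308*(247 - 1*(-17)) = 303 + 308*(247 - 1*(-17)) = 303 + 308*(247 + 17) = 303 + 308*264 = 303 + 81312 = 81615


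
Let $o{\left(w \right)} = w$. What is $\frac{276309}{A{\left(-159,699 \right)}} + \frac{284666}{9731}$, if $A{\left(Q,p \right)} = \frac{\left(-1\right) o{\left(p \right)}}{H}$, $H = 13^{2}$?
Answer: $- \frac{151400648339}{2267323} \approx -66775.0$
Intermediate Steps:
$H = 169$
$A{\left(Q,p \right)} = - \frac{p}{169}$ ($A{\left(Q,p \right)} = \frac{\left(-1\right) p}{169} = - p \frac{1}{169} = - \frac{p}{169}$)
$\frac{276309}{A{\left(-159,699 \right)}} + \frac{284666}{9731} = \frac{276309}{\left(- \frac{1}{169}\right) 699} + \frac{284666}{9731} = \frac{276309}{- \frac{699}{169}} + 284666 \cdot \frac{1}{9731} = 276309 \left(- \frac{169}{699}\right) + \frac{284666}{9731} = - \frac{15565407}{233} + \frac{284666}{9731} = - \frac{151400648339}{2267323}$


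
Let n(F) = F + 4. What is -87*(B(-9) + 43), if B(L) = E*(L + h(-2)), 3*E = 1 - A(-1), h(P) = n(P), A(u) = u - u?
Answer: -3538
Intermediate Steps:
A(u) = 0
n(F) = 4 + F
h(P) = 4 + P
E = ⅓ (E = (1 - 0)/3 = (1 - 1*0)/3 = (1 + 0)/3 = (⅓)*1 = ⅓ ≈ 0.33333)
B(L) = ⅔ + L/3 (B(L) = (L + (4 - 2))/3 = (L + 2)/3 = (2 + L)/3 = ⅔ + L/3)
-87*(B(-9) + 43) = -87*((⅔ + (⅓)*(-9)) + 43) = -87*((⅔ - 3) + 43) = -87*(-7/3 + 43) = -87*122/3 = -3538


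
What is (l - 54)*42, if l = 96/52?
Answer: -28476/13 ≈ -2190.5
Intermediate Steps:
l = 24/13 (l = 96*(1/52) = 24/13 ≈ 1.8462)
(l - 54)*42 = (24/13 - 54)*42 = -678/13*42 = -28476/13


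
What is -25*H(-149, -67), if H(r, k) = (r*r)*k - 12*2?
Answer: 37187275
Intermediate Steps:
H(r, k) = -24 + k*r**2 (H(r, k) = r**2*k - 24 = k*r**2 - 24 = -24 + k*r**2)
-25*H(-149, -67) = -25*(-24 - 67*(-149)**2) = -25*(-24 - 67*22201) = -25*(-24 - 1487467) = -25*(-1487491) = 37187275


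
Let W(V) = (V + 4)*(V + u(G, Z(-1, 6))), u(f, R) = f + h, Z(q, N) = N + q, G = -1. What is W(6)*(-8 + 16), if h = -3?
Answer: 160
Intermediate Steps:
u(f, R) = -3 + f (u(f, R) = f - 3 = -3 + f)
W(V) = (-4 + V)*(4 + V) (W(V) = (V + 4)*(V + (-3 - 1)) = (4 + V)*(V - 4) = (4 + V)*(-4 + V) = (-4 + V)*(4 + V))
W(6)*(-8 + 16) = (-16 + 6²)*(-8 + 16) = (-16 + 36)*8 = 20*8 = 160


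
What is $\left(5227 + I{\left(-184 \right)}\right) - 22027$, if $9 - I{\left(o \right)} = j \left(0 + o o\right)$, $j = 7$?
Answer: $-253783$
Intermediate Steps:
$I{\left(o \right)} = 9 - 7 o^{2}$ ($I{\left(o \right)} = 9 - 7 \left(0 + o o\right) = 9 - 7 \left(0 + o^{2}\right) = 9 - 7 o^{2}$)
$\left(5227 + I{\left(-184 \right)}\right) - 22027 = \left(5227 + \left(9 - 7 \left(-184\right)^{2}\right)\right) - 22027 = \left(5227 + \left(9 - 236992\right)\right) - 22027 = \left(5227 - 236983\right) - 22027 = -231756 - 22027 = -253783$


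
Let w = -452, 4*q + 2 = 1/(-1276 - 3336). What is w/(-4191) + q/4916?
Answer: 40953384361/380083332288 ≈ 0.10775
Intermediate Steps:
q = -9225/18448 (q = -1/2 + 1/(4*(-1276 - 3336)) = -1/2 + (1/4)/(-4612) = -1/2 + (1/4)*(-1/4612) = -1/2 - 1/18448 = -9225/18448 ≈ -0.50005)
w/(-4191) + q/4916 = -452/(-4191) - 9225/18448/4916 = -452*(-1/4191) - 9225/18448*1/4916 = 452/4191 - 9225/90690368 = 40953384361/380083332288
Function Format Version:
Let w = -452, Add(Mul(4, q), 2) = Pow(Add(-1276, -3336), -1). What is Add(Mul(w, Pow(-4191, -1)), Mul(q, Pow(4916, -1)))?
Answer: Rational(40953384361, 380083332288) ≈ 0.10775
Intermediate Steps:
q = Rational(-9225, 18448) (q = Add(Rational(-1, 2), Mul(Rational(1, 4), Pow(Add(-1276, -3336), -1))) = Add(Rational(-1, 2), Mul(Rational(1, 4), Pow(-4612, -1))) = Add(Rational(-1, 2), Mul(Rational(1, 4), Rational(-1, 4612))) = Add(Rational(-1, 2), Rational(-1, 18448)) = Rational(-9225, 18448) ≈ -0.50005)
Add(Mul(w, Pow(-4191, -1)), Mul(q, Pow(4916, -1))) = Add(Mul(-452, Pow(-4191, -1)), Mul(Rational(-9225, 18448), Pow(4916, -1))) = Add(Mul(-452, Rational(-1, 4191)), Mul(Rational(-9225, 18448), Rational(1, 4916))) = Add(Rational(452, 4191), Rational(-9225, 90690368)) = Rational(40953384361, 380083332288)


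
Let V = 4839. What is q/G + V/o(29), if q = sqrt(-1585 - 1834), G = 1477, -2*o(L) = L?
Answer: -9678/29 + I*sqrt(3419)/1477 ≈ -333.72 + 0.039589*I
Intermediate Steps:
o(L) = -L/2
q = I*sqrt(3419) (q = sqrt(-3419) = I*sqrt(3419) ≈ 58.472*I)
q/G + V/o(29) = (I*sqrt(3419))/1477 + 4839/((-1/2*29)) = (I*sqrt(3419))*(1/1477) + 4839/(-29/2) = I*sqrt(3419)/1477 + 4839*(-2/29) = I*sqrt(3419)/1477 - 9678/29 = -9678/29 + I*sqrt(3419)/1477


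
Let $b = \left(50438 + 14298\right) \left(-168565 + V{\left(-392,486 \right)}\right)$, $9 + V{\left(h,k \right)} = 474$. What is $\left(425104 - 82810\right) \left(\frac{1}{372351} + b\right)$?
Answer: $- \frac{462321542974770682702}{124117} \approx -3.7249 \cdot 10^{15}$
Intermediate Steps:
$V{\left(h,k \right)} = 465$ ($V{\left(h,k \right)} = -9 + 474 = 465$)
$b = -10882121600$ ($b = \left(50438 + 14298\right) \left(-168565 + 465\right) = 64736 \left(-168100\right) = -10882121600$)
$\left(425104 - 82810\right) \left(\frac{1}{372351} + b\right) = \left(425104 - 82810\right) \left(\frac{1}{372351} - 10882121600\right) = 342294 \left(\frac{1}{372351} - 10882121600\right) = 342294 \left(- \frac{4051968859881599}{372351}\right) = - \frac{462321542974770682702}{124117}$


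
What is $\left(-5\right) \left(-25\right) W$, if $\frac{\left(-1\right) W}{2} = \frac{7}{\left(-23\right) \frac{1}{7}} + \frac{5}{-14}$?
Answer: $\frac{100125}{161} \approx 621.89$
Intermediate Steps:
$W = \frac{801}{161}$ ($W = - 2 \left(\frac{7}{\left(-23\right) \frac{1}{7}} + \frac{5}{-14}\right) = - 2 \left(\frac{7}{\left(-23\right) \frac{1}{7}} + 5 \left(- \frac{1}{14}\right)\right) = - 2 \left(\frac{7}{- \frac{23}{7}} - \frac{5}{14}\right) = - 2 \left(7 \left(- \frac{7}{23}\right) - \frac{5}{14}\right) = - 2 \left(- \frac{49}{23} - \frac{5}{14}\right) = \left(-2\right) \left(- \frac{801}{322}\right) = \frac{801}{161} \approx 4.9752$)
$\left(-5\right) \left(-25\right) W = \left(-5\right) \left(-25\right) \frac{801}{161} = 125 \cdot \frac{801}{161} = \frac{100125}{161}$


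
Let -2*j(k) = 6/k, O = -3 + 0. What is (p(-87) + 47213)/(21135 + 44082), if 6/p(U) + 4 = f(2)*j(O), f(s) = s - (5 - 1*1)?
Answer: 47212/65217 ≈ 0.72392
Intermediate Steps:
O = -3
j(k) = -3/k
f(s) = -4 + s (f(s) = s - (5 - 1) = s - 1*4 = s - 4 = -4 + s)
p(U) = -1 (p(U) = 6/(-4 + (-4 + 2)*(-3/(-3))) = 6/(-4 - (-6)*(-1)/3) = 6/(-4 - 2*1) = 6/(-4 - 2) = 6/(-6) = 6*(-1/6) = -1)
(p(-87) + 47213)/(21135 + 44082) = (-1 + 47213)/(21135 + 44082) = 47212/65217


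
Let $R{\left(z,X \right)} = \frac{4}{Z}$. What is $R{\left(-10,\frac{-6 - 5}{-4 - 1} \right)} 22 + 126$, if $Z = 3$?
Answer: $\frac{466}{3} \approx 155.33$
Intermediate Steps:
$R{\left(z,X \right)} = \frac{4}{3}$
$R{\left(-10,\frac{-6 - 5}{-4 - 1} \right)} 22 + 126 = \frac{4}{3} \cdot 22 + 126 = \frac{88}{3} + 126 = \frac{466}{3}$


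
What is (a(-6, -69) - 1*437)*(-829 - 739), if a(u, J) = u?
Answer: 694624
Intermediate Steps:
(a(-6, -69) - 1*437)*(-829 - 739) = (-6 - 1*437)*(-829 - 739) = (-6 - 437)*(-1568) = -443*(-1568) = 694624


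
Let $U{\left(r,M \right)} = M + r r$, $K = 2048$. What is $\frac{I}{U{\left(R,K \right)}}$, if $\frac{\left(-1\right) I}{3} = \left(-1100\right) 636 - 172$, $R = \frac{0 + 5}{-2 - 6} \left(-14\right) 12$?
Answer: $\frac{2099316}{13073} \approx 160.58$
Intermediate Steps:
$R = 105$ ($R = \frac{5}{-8} \left(-14\right) 12 = 5 \left(- \frac{1}{8}\right) \left(-14\right) 12 = \left(- \frac{5}{8}\right) \left(-14\right) 12 = \frac{35}{4} \cdot 12 = 105$)
$U{\left(r,M \right)} = M + r^{2}$
$I = 2099316$ ($I = - 3 \left(\left(-1100\right) 636 - 172\right) = - 3 \left(-699600 - 172\right) = \left(-3\right) \left(-699772\right) = 2099316$)
$\frac{I}{U{\left(R,K \right)}} = \frac{2099316}{2048 + 105^{2}} = \frac{2099316}{2048 + 11025} = \frac{2099316}{13073}$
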